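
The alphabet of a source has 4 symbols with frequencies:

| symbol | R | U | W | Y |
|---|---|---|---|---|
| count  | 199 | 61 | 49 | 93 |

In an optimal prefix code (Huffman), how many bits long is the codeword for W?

Repeatedly merge the two smallest:
merge W(49) and U(61): 110
merge Y(93) and 110: 203
merge R(199) and 203: 402
W's leaf is at depth 3, giving a 3-bit codeword.

3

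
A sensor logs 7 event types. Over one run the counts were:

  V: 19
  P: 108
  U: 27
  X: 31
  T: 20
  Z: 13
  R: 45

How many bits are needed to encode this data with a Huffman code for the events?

652

Build the Huffman tree bottom-up:
combine Z(13), V(19) → 32
combine T(20), U(27) → 47
combine X(31), 32 → 63
combine R(45), 47 → 92
combine 63, 92 → 155
combine P(108), 155 → 263
Total encoded bits = sum of merged weights = 32 + 47 + 63 + 92 + 155 + 263 = 652.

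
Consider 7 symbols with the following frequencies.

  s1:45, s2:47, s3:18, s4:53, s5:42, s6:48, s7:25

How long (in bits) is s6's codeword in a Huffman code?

Huffman merges, smallest pair first:
s3(18) + s7(25) → 43
s5(42) + 43 → 85
s1(45) + s2(47) → 92
s6(48) + s4(53) → 101
85 + 92 → 177
101 + 177 → 278
The subtree containing s6 is merged 2 times, so code length = 2.

2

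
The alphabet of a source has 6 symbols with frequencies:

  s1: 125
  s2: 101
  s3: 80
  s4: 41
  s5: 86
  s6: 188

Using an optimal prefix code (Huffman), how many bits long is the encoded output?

Build the Huffman tree bottom-up:
merge s4(41) and s3(80): 121
merge s5(86) and s2(101): 187
merge 121 and s1(125): 246
merge 187 and s6(188): 375
merge 246 and 375: 621
The encoded length is the sum of every internal node's weight: 121 + 187 + 246 + 375 + 621 = 1550 bits.

1550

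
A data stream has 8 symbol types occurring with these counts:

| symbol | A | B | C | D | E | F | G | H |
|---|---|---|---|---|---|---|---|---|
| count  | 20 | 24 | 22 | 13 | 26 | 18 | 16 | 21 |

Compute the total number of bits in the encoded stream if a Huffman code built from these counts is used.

Greedily combine the two least-frequent nodes:
merge D(13) and G(16): 29
merge F(18) and A(20): 38
merge H(21) and C(22): 43
merge B(24) and E(26): 50
merge 29 and 38: 67
merge 43 and 50: 93
merge 67 and 93: 160
Total encoded bits = sum of merged weights = 29 + 38 + 43 + 50 + 67 + 93 + 160 = 480.

480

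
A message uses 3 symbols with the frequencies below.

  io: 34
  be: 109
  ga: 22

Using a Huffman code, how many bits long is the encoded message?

221

Greedily combine the two least-frequent nodes:
merge ga(22) and io(34): 56
merge 56 and be(109): 165
Each symbol's bit-cost is frequency × depth; summing gives 221 bits (equivalently 56 + 165).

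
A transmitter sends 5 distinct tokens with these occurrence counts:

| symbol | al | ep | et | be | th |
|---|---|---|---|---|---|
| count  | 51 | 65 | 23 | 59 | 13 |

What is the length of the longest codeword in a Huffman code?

Merge the two lowest-weight nodes at each step:
th(13) + et(23) → 36
36 + al(51) → 87
be(59) + ep(65) → 124
87 + 124 → 211
The first pair merged (th, et) ends up deepest, at depth 3.

3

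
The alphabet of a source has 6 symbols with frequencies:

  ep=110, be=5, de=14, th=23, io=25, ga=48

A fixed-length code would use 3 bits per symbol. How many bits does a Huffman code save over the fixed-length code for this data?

Fixed-length: 3 bits × 225 symbols = 675 bits.
Huffman merges:
merge be(5) and de(14): 19
merge 19 and th(23): 42
merge io(25) and 42: 67
merge ga(48) and 67: 115
merge ep(110) and 115: 225
Huffman total = 19 + 42 + 67 + 115 + 225 = 468 bits.
Saving = 675 − 468 = 207 bits.

207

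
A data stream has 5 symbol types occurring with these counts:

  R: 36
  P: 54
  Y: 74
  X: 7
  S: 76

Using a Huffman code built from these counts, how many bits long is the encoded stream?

Greedily combine the two least-frequent nodes:
merge X(7) and R(36): 43
merge 43 and P(54): 97
merge Y(74) and S(76): 150
merge 97 and 150: 247
The encoded length is the sum of every internal node's weight: 43 + 97 + 150 + 247 = 537 bits.

537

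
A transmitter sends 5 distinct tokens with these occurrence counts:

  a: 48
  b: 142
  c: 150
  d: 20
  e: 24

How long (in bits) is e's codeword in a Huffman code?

Huffman merges, smallest pair first:
d(20) + e(24) → 44
44 + a(48) → 92
92 + b(142) → 234
c(150) + 234 → 384
The subtree containing e is merged 4 times, so code length = 4.

4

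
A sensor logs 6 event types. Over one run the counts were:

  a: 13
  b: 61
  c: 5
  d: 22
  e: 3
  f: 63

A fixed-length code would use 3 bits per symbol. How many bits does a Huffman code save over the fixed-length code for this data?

Fixed-length: 3 bits × 167 symbols = 501 bits.
Huffman merges:
combine e(3), c(5) → 8
combine 8, a(13) → 21
combine 21, d(22) → 43
combine 43, b(61) → 104
combine f(63), 104 → 167
Huffman total = 8 + 21 + 43 + 104 + 167 = 343 bits.
Saving = 501 − 343 = 158 bits.

158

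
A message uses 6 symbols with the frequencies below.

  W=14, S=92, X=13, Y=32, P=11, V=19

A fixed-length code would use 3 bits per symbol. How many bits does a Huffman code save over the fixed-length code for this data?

Fixed-length: 3 bits × 181 symbols = 543 bits.
Huffman merges:
merge P(11) and X(13): 24
merge W(14) and V(19): 33
merge 24 and Y(32): 56
merge 33 and 56: 89
merge 89 and S(92): 181
Huffman total = 24 + 33 + 56 + 89 + 181 = 383 bits.
Saving = 543 − 383 = 160 bits.

160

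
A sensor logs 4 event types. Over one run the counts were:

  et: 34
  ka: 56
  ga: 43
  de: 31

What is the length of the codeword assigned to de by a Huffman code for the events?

2

Repeatedly merge the two smallest:
merge de(31) and et(34): 65
merge ga(43) and ka(56): 99
merge 65 and 99: 164
de sits 2 levels below the root, so its codeword is 2 bits.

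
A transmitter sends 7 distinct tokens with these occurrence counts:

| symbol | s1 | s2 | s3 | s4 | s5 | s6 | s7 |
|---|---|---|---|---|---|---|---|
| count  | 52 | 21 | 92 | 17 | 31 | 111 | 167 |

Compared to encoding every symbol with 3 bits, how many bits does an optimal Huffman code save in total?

Fixed-length: 3 bits × 491 symbols = 1473 bits.
Huffman merges:
s4(17) + s2(21) → 38
s5(31) + 38 → 69
s1(52) + 69 → 121
s3(92) + s6(111) → 203
121 + s7(167) → 288
203 + 288 → 491
Huffman total = 38 + 69 + 121 + 203 + 288 + 491 = 1210 bits.
Saving = 1473 − 1210 = 263 bits.

263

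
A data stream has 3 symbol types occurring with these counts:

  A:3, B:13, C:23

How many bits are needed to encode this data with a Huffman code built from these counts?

55

Merge the two smallest weights repeatedly:
combine A(3), B(13) → 16
combine 16, C(23) → 39
Each symbol's bit-cost is frequency × depth; summing gives 55 bits (equivalently 16 + 39).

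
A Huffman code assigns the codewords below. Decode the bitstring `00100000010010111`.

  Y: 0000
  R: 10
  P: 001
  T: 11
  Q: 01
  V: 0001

Read left to right; each codeword is recognised as soon as it completes (prefix code):
  001→P | 0000→Y | 001→P | 001→P | 01→Q | 11→T
Decoded message: PYPPQT

PYPPQT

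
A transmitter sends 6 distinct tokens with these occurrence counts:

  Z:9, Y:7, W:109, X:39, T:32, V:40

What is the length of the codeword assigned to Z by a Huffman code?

4

Repeatedly merge the two smallest:
combine Y(7), Z(9) → 16
combine 16, T(32) → 48
combine X(39), V(40) → 79
combine 48, 79 → 127
combine W(109), 127 → 236
Z sits 4 levels below the root, so its codeword is 4 bits.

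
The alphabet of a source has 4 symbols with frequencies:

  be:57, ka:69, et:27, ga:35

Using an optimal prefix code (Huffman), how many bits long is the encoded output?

Greedily combine the two least-frequent nodes:
combine et(27), ga(35) → 62
combine be(57), 62 → 119
combine ka(69), 119 → 188
The encoded length is the sum of every internal node's weight: 62 + 119 + 188 = 369 bits.

369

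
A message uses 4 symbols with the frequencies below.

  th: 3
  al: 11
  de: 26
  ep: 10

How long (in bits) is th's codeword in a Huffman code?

3

Build the tree from the bottom:
combine th(3), ep(10) → 13
combine al(11), 13 → 24
combine 24, de(26) → 50
The subtree containing th is merged 3 times, so code length = 3.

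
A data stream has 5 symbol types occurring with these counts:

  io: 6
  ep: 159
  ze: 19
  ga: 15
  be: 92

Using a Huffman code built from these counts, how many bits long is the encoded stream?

484

Merge the two smallest weights repeatedly:
io(6) + ga(15) → 21
ze(19) + 21 → 40
40 + be(92) → 132
132 + ep(159) → 291
Each symbol's bit-cost is frequency × depth; summing gives 484 bits (equivalently 21 + 40 + 132 + 291).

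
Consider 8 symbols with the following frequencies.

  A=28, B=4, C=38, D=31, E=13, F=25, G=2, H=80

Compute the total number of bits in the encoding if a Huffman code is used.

570

Greedily combine the two least-frequent nodes:
combine G(2), B(4) → 6
combine 6, E(13) → 19
combine 19, F(25) → 44
combine A(28), D(31) → 59
combine C(38), 44 → 82
combine 59, H(80) → 139
combine 82, 139 → 221
The encoded length is the sum of every internal node's weight: 6 + 19 + 44 + 59 + 82 + 139 + 221 = 570 bits.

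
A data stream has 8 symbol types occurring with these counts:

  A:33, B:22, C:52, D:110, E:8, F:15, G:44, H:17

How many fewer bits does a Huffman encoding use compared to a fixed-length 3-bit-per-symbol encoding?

102

Fixed-length: 3 bits × 301 symbols = 903 bits.
Huffman merges:
combine E(8), F(15) → 23
combine H(17), B(22) → 39
combine 23, A(33) → 56
combine 39, G(44) → 83
combine C(52), 56 → 108
combine 83, 108 → 191
combine D(110), 191 → 301
Huffman total = 23 + 39 + 56 + 83 + 108 + 191 + 301 = 801 bits.
Saving = 903 − 801 = 102 bits.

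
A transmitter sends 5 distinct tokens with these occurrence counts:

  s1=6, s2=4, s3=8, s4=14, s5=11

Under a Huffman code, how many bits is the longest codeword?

3

Merge the two lowest-weight nodes at each step:
combine s2(4), s1(6) → 10
combine s3(8), 10 → 18
combine s5(11), s4(14) → 25
combine 18, 25 → 43
Maximum depth reached is 3.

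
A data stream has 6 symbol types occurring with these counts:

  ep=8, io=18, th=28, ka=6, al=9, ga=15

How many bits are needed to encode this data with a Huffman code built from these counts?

Greedily combine the two least-frequent nodes:
combine ka(6), ep(8) → 14
combine al(9), 14 → 23
combine ga(15), io(18) → 33
combine 23, th(28) → 51
combine 33, 51 → 84
The encoded length is the sum of every internal node's weight: 14 + 23 + 33 + 51 + 84 = 205 bits.

205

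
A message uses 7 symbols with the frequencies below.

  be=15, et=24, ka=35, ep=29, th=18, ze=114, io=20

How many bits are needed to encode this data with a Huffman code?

Merge the two smallest weights repeatedly:
merge be(15) and th(18): 33
merge io(20) and et(24): 44
merge ep(29) and 33: 62
merge ka(35) and 44: 79
merge 62 and 79: 141
merge ze(114) and 141: 255
The encoded length is the sum of every internal node's weight: 33 + 44 + 62 + 79 + 141 + 255 = 614 bits.

614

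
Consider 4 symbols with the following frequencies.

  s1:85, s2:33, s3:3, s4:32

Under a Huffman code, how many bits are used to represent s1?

1

Huffman merges, smallest pair first:
merge s3(3) and s4(32): 35
merge s2(33) and 35: 68
merge 68 and s1(85): 153
s1 is merged only at the final step, so code length = 1.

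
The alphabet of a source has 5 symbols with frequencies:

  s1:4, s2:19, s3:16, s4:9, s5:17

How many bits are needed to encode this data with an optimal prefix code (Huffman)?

Merge the two smallest weights repeatedly:
s1(4) + s4(9) → 13
13 + s3(16) → 29
s5(17) + s2(19) → 36
29 + 36 → 65
Each symbol's bit-cost is frequency × depth; summing gives 143 bits (equivalently 13 + 29 + 36 + 65).

143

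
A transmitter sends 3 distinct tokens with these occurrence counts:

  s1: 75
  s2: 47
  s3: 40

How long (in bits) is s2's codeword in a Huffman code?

Huffman merges, smallest pair first:
merge s3(40) and s2(47): 87
merge s1(75) and 87: 162
The subtree containing s2 is merged 2 times, so code length = 2.

2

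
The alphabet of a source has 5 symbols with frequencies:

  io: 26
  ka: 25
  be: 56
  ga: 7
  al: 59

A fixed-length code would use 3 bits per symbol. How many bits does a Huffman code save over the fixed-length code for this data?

142

Fixed-length: 3 bits × 173 symbols = 519 bits.
Huffman merges:
ga(7) + ka(25) → 32
io(26) + 32 → 58
be(56) + 58 → 114
al(59) + 114 → 173
Huffman total = 32 + 58 + 114 + 173 = 377 bits.
Saving = 519 − 377 = 142 bits.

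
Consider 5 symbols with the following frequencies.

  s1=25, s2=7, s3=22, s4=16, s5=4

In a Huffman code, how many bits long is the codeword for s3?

Huffman merges, smallest pair first:
combine s5(4), s2(7) → 11
combine 11, s4(16) → 27
combine s3(22), s1(25) → 47
combine 27, 47 → 74
The subtree containing s3 is merged 2 times, so code length = 2.

2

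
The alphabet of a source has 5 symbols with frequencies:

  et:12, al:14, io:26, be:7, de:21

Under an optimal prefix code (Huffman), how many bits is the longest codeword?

3

Merge the two lowest-weight nodes at each step:
be(7) + et(12) → 19
al(14) + 19 → 33
de(21) + io(26) → 47
33 + 47 → 80
The first pair merged (be, et) ends up deepest, at depth 3.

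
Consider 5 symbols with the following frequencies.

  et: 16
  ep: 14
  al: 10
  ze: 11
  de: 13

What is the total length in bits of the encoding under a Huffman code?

Build the Huffman tree bottom-up:
merge al(10) and ze(11): 21
merge de(13) and ep(14): 27
merge et(16) and 21: 37
merge 27 and 37: 64
Each symbol's bit-cost is frequency × depth; summing gives 149 bits (equivalently 21 + 27 + 37 + 64).

149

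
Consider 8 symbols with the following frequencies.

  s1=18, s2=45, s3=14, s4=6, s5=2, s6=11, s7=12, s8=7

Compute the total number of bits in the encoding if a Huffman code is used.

Merge the two smallest weights repeatedly:
merge s5(2) and s4(6): 8
merge s8(7) and 8: 15
merge s6(11) and s7(12): 23
merge s3(14) and 15: 29
merge s1(18) and 23: 41
merge 29 and 41: 70
merge s2(45) and 70: 115
Total encoded bits = sum of merged weights = 8 + 15 + 23 + 29 + 41 + 70 + 115 = 301.

301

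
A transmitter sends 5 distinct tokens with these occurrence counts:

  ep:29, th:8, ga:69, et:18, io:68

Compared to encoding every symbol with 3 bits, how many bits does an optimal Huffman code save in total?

Fixed-length: 3 bits × 192 symbols = 576 bits.
Huffman merges:
th(8) + et(18) → 26
26 + ep(29) → 55
55 + io(68) → 123
ga(69) + 123 → 192
Huffman total = 26 + 55 + 123 + 192 = 396 bits.
Saving = 576 − 396 = 180 bits.

180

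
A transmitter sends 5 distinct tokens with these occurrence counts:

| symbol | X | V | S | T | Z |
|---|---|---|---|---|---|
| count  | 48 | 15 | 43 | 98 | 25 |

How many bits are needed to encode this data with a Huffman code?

Merge the two smallest weights repeatedly:
combine V(15), Z(25) → 40
combine 40, S(43) → 83
combine X(48), 83 → 131
combine T(98), 131 → 229
Each symbol's bit-cost is frequency × depth; summing gives 483 bits (equivalently 40 + 83 + 131 + 229).

483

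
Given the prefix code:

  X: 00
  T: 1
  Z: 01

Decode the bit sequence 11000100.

Read left to right; each codeword is recognised as soon as it completes (prefix code):
  1→T | 1→T | 00→X | 01→Z | 00→X
Decoded message: TTXZX

TTXZX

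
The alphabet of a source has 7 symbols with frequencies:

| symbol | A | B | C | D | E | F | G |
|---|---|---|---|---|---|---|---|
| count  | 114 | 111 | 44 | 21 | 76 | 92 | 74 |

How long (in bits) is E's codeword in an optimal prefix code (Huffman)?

3

Build the tree from the bottom:
D(21) + C(44) → 65
65 + G(74) → 139
E(76) + F(92) → 168
B(111) + A(114) → 225
139 + 168 → 307
225 + 307 → 532
The subtree containing E is merged 3 times, so code length = 3.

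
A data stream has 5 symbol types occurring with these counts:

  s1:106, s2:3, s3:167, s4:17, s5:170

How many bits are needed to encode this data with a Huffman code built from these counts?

902

Merge the two smallest weights repeatedly:
merge s2(3) and s4(17): 20
merge 20 and s1(106): 126
merge 126 and s3(167): 293
merge s5(170) and 293: 463
The encoded length is the sum of every internal node's weight: 20 + 126 + 293 + 463 = 902 bits.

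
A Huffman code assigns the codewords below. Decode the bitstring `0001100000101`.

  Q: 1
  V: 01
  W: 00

WVQWWVV

Read left to right; each codeword is recognised as soon as it completes (prefix code):
  00→W | 01→V | 1→Q | 00→W | 00→W | 01→V | 01→V
Decoded message: WVQWWVV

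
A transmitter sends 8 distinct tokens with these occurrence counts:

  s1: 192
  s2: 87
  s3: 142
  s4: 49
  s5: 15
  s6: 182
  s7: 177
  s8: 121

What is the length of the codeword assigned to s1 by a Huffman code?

Huffman merges, smallest pair first:
combine s5(15), s4(49) → 64
combine 64, s2(87) → 151
combine s8(121), s3(142) → 263
combine 151, s7(177) → 328
combine s6(182), s1(192) → 374
combine 263, 328 → 591
combine 374, 591 → 965
s1's leaf is at depth 2, giving a 2-bit codeword.

2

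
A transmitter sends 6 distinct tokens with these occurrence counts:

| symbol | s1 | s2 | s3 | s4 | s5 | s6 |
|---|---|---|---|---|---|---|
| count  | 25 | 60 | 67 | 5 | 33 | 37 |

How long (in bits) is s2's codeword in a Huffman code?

2

Repeatedly merge the two smallest:
s4(5) + s1(25) → 30
30 + s5(33) → 63
s6(37) + s2(60) → 97
63 + s3(67) → 130
97 + 130 → 227
The subtree containing s2 is merged 2 times, so code length = 2.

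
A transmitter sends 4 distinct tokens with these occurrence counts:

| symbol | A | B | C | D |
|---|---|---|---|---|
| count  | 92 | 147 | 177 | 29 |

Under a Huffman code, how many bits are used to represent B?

2

Huffman merges, smallest pair first:
merge D(29) and A(92): 121
merge 121 and B(147): 268
merge C(177) and 268: 445
B sits 2 levels below the root, so its codeword is 2 bits.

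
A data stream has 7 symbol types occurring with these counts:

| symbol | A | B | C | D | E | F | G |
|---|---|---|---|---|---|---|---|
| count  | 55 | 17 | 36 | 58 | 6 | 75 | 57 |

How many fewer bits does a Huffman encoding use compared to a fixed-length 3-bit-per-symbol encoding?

110

Fixed-length: 3 bits × 304 symbols = 912 bits.
Huffman merges:
combine E(6), B(17) → 23
combine 23, C(36) → 59
combine A(55), G(57) → 112
combine D(58), 59 → 117
combine F(75), 112 → 187
combine 117, 187 → 304
Huffman total = 23 + 59 + 112 + 117 + 187 + 304 = 802 bits.
Saving = 912 − 802 = 110 bits.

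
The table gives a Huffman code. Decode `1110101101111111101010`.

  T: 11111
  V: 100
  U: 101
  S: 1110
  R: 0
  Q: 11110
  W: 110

SUUTWUR

Read left to right; each codeword is recognised as soon as it completes (prefix code):
  1110→S | 101→U | 101→U | 11111→T | 110→W | 101→U | 0→R
Decoded message: SUUTWUR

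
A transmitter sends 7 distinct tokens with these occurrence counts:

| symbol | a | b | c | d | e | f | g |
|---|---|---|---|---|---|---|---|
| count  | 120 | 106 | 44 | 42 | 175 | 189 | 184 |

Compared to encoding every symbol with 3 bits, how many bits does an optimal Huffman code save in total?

287

Fixed-length: 3 bits × 860 symbols = 2580 bits.
Huffman merges:
d(42) + c(44) → 86
86 + b(106) → 192
a(120) + e(175) → 295
g(184) + f(189) → 373
192 + 295 → 487
373 + 487 → 860
Huffman total = 86 + 192 + 295 + 373 + 487 + 860 = 2293 bits.
Saving = 2580 − 2293 = 287 bits.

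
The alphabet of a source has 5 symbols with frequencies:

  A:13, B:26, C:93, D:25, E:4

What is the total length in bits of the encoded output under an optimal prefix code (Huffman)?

288

Greedily combine the two least-frequent nodes:
combine E(4), A(13) → 17
combine 17, D(25) → 42
combine B(26), 42 → 68
combine 68, C(93) → 161
Each symbol's bit-cost is frequency × depth; summing gives 288 bits (equivalently 17 + 42 + 68 + 161).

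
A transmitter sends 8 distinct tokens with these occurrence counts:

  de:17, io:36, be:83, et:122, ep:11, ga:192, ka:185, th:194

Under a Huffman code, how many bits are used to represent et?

Huffman merges, smallest pair first:
merge ep(11) and de(17): 28
merge 28 and io(36): 64
merge 64 and be(83): 147
merge et(122) and 147: 269
merge ka(185) and ga(192): 377
merge th(194) and 269: 463
merge 377 and 463: 840
et's leaf is at depth 3, giving a 3-bit codeword.

3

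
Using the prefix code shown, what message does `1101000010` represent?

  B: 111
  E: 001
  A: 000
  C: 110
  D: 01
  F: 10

CFAF

Read left to right; each codeword is recognised as soon as it completes (prefix code):
  110→C | 10→F | 000→A | 10→F
Decoded message: CFAF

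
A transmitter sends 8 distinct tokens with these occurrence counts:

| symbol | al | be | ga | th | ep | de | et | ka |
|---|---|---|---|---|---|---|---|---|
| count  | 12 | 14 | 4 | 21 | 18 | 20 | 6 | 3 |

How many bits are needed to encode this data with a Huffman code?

Merge the two smallest weights repeatedly:
merge ka(3) and ga(4): 7
merge et(6) and 7: 13
merge al(12) and 13: 25
merge be(14) and ep(18): 32
merge de(20) and th(21): 41
merge 25 and 32: 57
merge 41 and 57: 98
Each symbol's bit-cost is frequency × depth; summing gives 273 bits (equivalently 7 + 13 + 25 + 32 + 41 + 57 + 98).

273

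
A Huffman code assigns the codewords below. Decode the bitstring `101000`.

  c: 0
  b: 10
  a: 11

Read left to right; each codeword is recognised as soon as it completes (prefix code):
  10→b | 10→b | 0→c | 0→c
Decoded message: bbcc

bbcc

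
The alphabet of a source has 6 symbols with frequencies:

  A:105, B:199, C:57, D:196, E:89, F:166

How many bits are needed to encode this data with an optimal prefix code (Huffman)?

Build the Huffman tree bottom-up:
merge C(57) and E(89): 146
merge A(105) and 146: 251
merge F(166) and D(196): 362
merge B(199) and 251: 450
merge 362 and 450: 812
Total encoded bits = sum of merged weights = 146 + 251 + 362 + 450 + 812 = 2021.

2021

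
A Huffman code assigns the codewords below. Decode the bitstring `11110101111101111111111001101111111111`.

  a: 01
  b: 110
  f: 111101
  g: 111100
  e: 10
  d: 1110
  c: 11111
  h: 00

Read left to right; each codeword is recognised as soon as it completes (prefix code):
  111101→f | 01→a | 111101→f | 11111→c | 111100→g | 110→b | 11111→c | 11111→c
Decoded message: fafcgbcc

fafcgbcc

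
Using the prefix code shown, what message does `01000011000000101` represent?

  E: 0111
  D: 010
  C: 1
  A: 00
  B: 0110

Read left to right; each codeword is recognised as soon as it completes (prefix code):
  010→D | 00→A | 0110→B | 00→A | 00→A | 010→D | 1→C
Decoded message: DABAADC

DABAADC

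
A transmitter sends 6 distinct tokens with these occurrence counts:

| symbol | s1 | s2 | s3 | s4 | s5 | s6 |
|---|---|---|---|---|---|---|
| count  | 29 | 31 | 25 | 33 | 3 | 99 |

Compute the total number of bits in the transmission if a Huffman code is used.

Merge the two smallest weights repeatedly:
combine s5(3), s3(25) → 28
combine 28, s1(29) → 57
combine s2(31), s4(33) → 64
combine 57, 64 → 121
combine s6(99), 121 → 220
Each symbol's bit-cost is frequency × depth; summing gives 490 bits (equivalently 28 + 57 + 64 + 121 + 220).

490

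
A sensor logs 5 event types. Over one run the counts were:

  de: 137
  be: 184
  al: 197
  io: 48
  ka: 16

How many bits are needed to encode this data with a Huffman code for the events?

Merge the two smallest weights repeatedly:
ka(16) + io(48) → 64
64 + de(137) → 201
be(184) + al(197) → 381
201 + 381 → 582
The encoded length is the sum of every internal node's weight: 64 + 201 + 381 + 582 = 1228 bits.

1228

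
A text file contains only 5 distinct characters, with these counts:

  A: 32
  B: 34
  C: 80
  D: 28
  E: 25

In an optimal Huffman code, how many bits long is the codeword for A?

Repeatedly merge the two smallest:
E(25) + D(28) → 53
A(32) + B(34) → 66
53 + 66 → 119
C(80) + 119 → 199
A's leaf is at depth 3, giving a 3-bit codeword.

3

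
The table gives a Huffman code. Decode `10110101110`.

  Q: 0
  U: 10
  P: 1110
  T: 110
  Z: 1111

UTUP

Read left to right; each codeword is recognised as soon as it completes (prefix code):
  10→U | 110→T | 10→U | 1110→P
Decoded message: UTUP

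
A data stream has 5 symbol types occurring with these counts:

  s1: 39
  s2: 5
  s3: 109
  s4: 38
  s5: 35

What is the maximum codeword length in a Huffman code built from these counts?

3

Merge the two lowest-weight nodes at each step:
combine s2(5), s5(35) → 40
combine s4(38), s1(39) → 77
combine 40, 77 → 117
combine s3(109), 117 → 226
The rarest symbols sit at the bottom; the longest codeword is 3 bits.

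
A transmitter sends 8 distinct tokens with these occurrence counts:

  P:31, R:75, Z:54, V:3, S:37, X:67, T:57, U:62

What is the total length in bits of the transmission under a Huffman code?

1117

Build the Huffman tree bottom-up:
V(3) + P(31) → 34
34 + S(37) → 71
Z(54) + T(57) → 111
U(62) + X(67) → 129
71 + R(75) → 146
111 + 129 → 240
146 + 240 → 386
The encoded length is the sum of every internal node's weight: 34 + 71 + 111 + 129 + 146 + 240 + 386 = 1117 bits.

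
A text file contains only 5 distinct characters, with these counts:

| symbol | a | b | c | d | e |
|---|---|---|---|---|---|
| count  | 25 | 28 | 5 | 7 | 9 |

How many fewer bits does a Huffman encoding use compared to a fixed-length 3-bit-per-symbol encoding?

69

Fixed-length: 3 bits × 74 symbols = 222 bits.
Huffman merges:
c(5) + d(7) → 12
e(9) + 12 → 21
21 + a(25) → 46
b(28) + 46 → 74
Huffman total = 12 + 21 + 46 + 74 = 153 bits.
Saving = 222 − 153 = 69 bits.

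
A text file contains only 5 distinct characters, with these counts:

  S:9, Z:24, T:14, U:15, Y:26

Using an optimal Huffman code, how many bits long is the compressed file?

Greedily combine the two least-frequent nodes:
combine S(9), T(14) → 23
combine U(15), 23 → 38
combine Z(24), Y(26) → 50
combine 38, 50 → 88
Total encoded bits = sum of merged weights = 23 + 38 + 50 + 88 = 199.

199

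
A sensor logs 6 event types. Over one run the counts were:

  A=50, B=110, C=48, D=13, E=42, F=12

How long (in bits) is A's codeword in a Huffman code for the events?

3

Repeatedly merge the two smallest:
combine F(12), D(13) → 25
combine 25, E(42) → 67
combine C(48), A(50) → 98
combine 67, 98 → 165
combine B(110), 165 → 275
The subtree containing A is merged 3 times, so code length = 3.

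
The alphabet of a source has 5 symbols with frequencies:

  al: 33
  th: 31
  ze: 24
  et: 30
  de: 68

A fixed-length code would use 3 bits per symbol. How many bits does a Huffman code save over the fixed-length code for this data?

136

Fixed-length: 3 bits × 186 symbols = 558 bits.
Huffman merges:
combine ze(24), et(30) → 54
combine th(31), al(33) → 64
combine 54, 64 → 118
combine de(68), 118 → 186
Huffman total = 54 + 64 + 118 + 186 = 422 bits.
Saving = 558 − 422 = 136 bits.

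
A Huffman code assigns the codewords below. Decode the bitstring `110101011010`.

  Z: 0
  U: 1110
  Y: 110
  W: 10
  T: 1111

Read left to right; each codeword is recognised as soon as it completes (prefix code):
  110→Y | 10→W | 10→W | 110→Y | 10→W
Decoded message: YWWYW

YWWYW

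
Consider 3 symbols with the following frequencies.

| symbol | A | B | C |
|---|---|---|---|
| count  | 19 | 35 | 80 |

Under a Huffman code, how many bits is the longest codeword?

2

Merge the two lowest-weight nodes at each step:
merge A(19) and B(35): 54
merge 54 and C(80): 134
The rarest symbols sit at the bottom; the longest codeword is 2 bits.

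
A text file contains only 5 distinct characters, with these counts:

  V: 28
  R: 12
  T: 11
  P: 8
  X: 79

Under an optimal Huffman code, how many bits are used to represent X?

Build the tree from the bottom:
combine P(8), T(11) → 19
combine R(12), 19 → 31
combine V(28), 31 → 59
combine 59, X(79) → 138
X sits one level below the root: a 1-bit codeword.

1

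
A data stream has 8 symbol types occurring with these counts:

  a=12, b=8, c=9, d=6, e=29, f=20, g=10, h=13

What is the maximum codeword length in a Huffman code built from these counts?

Merge the two lowest-weight nodes at each step:
merge d(6) and b(8): 14
merge c(9) and g(10): 19
merge a(12) and h(13): 25
merge 14 and 19: 33
merge f(20) and 25: 45
merge e(29) and 33: 62
merge 45 and 62: 107
The first pair merged (d, b) ends up deepest, at depth 4.

4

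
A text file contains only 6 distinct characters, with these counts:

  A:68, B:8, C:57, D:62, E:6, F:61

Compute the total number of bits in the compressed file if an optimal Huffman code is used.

Build the Huffman tree bottom-up:
E(6) + B(8) → 14
14 + C(57) → 71
F(61) + D(62) → 123
A(68) + 71 → 139
123 + 139 → 262
The encoded length is the sum of every internal node's weight: 14 + 71 + 123 + 139 + 262 = 609 bits.

609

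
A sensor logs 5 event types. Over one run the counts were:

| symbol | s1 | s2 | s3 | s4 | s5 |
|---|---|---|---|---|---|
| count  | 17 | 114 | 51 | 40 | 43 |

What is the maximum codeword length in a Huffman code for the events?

Merge the two lowest-weight nodes at each step:
s1(17) + s4(40) → 57
s5(43) + s3(51) → 94
57 + 94 → 151
s2(114) + 151 → 265
The first pair merged (s1, s4) ends up deepest, at depth 3.

3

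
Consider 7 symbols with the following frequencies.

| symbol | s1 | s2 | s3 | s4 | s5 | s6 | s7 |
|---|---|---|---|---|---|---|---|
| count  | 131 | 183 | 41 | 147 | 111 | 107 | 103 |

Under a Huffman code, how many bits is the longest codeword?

Merge the two lowest-weight nodes at each step:
combine s3(41), s7(103) → 144
combine s6(107), s5(111) → 218
combine s1(131), 144 → 275
combine s4(147), s2(183) → 330
combine 218, 275 → 493
combine 330, 493 → 823
Maximum depth reached is 4.

4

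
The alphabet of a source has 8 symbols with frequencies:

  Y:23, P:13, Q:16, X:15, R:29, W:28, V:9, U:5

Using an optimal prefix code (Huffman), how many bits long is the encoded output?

398

Merge the two smallest weights repeatedly:
U(5) + V(9) → 14
P(13) + 14 → 27
X(15) + Q(16) → 31
Y(23) + 27 → 50
W(28) + R(29) → 57
31 + 50 → 81
57 + 81 → 138
Each symbol's bit-cost is frequency × depth; summing gives 398 bits (equivalently 14 + 27 + 31 + 50 + 57 + 81 + 138).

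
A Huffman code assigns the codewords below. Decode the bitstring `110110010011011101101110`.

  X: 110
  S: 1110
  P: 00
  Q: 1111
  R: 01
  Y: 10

XXRPXSXS

Read left to right; each codeword is recognised as soon as it completes (prefix code):
  110→X | 110→X | 01→R | 00→P | 110→X | 1110→S | 110→X | 1110→S
Decoded message: XXRPXSXS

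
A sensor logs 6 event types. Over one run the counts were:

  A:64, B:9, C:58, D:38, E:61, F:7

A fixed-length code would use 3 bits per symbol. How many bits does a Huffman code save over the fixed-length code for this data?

Fixed-length: 3 bits × 237 symbols = 711 bits.
Huffman merges:
merge F(7) and B(9): 16
merge 16 and D(38): 54
merge 54 and C(58): 112
merge E(61) and A(64): 125
merge 112 and 125: 237
Huffman total = 16 + 54 + 112 + 125 + 237 = 544 bits.
Saving = 711 − 544 = 167 bits.

167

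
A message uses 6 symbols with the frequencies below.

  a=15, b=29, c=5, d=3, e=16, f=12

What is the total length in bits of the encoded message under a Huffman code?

Greedily combine the two least-frequent nodes:
combine d(3), c(5) → 8
combine 8, f(12) → 20
combine a(15), e(16) → 31
combine 20, b(29) → 49
combine 31, 49 → 80
The encoded length is the sum of every internal node's weight: 8 + 20 + 31 + 49 + 80 = 188 bits.

188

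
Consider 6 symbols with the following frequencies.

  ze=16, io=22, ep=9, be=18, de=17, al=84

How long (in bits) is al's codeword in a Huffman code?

Huffman merges, smallest pair first:
merge ep(9) and ze(16): 25
merge de(17) and be(18): 35
merge io(22) and 25: 47
merge 35 and 47: 82
merge 82 and al(84): 166
al is a child of the root — depth 1, so its codeword is a single bit.

1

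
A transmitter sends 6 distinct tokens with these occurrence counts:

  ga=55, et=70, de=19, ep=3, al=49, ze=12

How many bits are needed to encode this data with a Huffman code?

465

Greedily combine the two least-frequent nodes:
combine ep(3), ze(12) → 15
combine 15, de(19) → 34
combine 34, al(49) → 83
combine ga(55), et(70) → 125
combine 83, 125 → 208
The encoded length is the sum of every internal node's weight: 15 + 34 + 83 + 125 + 208 = 465 bits.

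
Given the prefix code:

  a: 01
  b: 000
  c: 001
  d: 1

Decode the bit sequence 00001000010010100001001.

babacabac

Read left to right; each codeword is recognised as soon as it completes (prefix code):
  000→b | 01→a | 000→b | 01→a | 001→c | 01→a | 000→b | 01→a | 001→c
Decoded message: babacabac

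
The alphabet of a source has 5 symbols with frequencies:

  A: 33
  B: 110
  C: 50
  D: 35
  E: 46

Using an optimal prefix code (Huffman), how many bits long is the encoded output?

602

Build the Huffman tree bottom-up:
merge A(33) and D(35): 68
merge E(46) and C(50): 96
merge 68 and 96: 164
merge B(110) and 164: 274
The encoded length is the sum of every internal node's weight: 68 + 96 + 164 + 274 = 602 bits.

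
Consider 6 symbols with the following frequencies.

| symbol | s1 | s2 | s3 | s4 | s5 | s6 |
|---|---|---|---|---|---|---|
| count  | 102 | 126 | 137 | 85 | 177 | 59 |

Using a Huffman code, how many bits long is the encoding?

1744

Build the Huffman tree bottom-up:
merge s6(59) and s4(85): 144
merge s1(102) and s2(126): 228
merge s3(137) and 144: 281
merge s5(177) and 228: 405
merge 281 and 405: 686
The encoded length is the sum of every internal node's weight: 144 + 228 + 281 + 405 + 686 = 1744 bits.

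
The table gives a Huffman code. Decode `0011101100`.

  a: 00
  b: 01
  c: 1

Read left to right; each codeword is recognised as soon as it completes (prefix code):
  00→a | 1→c | 1→c | 1→c | 01→b | 1→c | 00→a
Decoded message: acccbca

acccbca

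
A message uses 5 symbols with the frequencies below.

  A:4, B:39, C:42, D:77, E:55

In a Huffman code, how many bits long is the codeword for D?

Build the tree from the bottom:
A(4) + B(39) → 43
C(42) + 43 → 85
E(55) + D(77) → 132
85 + 132 → 217
D's leaf is at depth 2, giving a 2-bit codeword.

2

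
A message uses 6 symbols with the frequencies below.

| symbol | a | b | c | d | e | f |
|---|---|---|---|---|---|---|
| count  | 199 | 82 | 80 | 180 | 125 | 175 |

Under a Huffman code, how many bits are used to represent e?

Build the tree from the bottom:
merge c(80) and b(82): 162
merge e(125) and 162: 287
merge f(175) and d(180): 355
merge a(199) and 287: 486
merge 355 and 486: 841
The subtree containing e is merged 3 times, so code length = 3.

3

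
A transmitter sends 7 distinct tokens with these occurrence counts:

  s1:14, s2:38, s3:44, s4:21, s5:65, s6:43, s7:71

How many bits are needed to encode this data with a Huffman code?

Greedily combine the two least-frequent nodes:
s1(14) + s4(21) → 35
35 + s2(38) → 73
s6(43) + s3(44) → 87
s5(65) + s7(71) → 136
73 + 87 → 160
136 + 160 → 296
The encoded length is the sum of every internal node's weight: 35 + 73 + 87 + 136 + 160 + 296 = 787 bits.

787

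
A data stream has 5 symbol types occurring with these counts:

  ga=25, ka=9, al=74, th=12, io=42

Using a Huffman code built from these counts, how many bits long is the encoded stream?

Build the Huffman tree bottom-up:
combine ka(9), th(12) → 21
combine 21, ga(25) → 46
combine io(42), 46 → 88
combine al(74), 88 → 162
Each symbol's bit-cost is frequency × depth; summing gives 317 bits (equivalently 21 + 46 + 88 + 162).

317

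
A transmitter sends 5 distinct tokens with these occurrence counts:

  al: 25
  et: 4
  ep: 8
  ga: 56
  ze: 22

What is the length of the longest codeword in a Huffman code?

Merge the two lowest-weight nodes at each step:
merge et(4) and ep(8): 12
merge 12 and ze(22): 34
merge al(25) and 34: 59
merge ga(56) and 59: 115
The first pair merged (et, ep) ends up deepest, at depth 4.

4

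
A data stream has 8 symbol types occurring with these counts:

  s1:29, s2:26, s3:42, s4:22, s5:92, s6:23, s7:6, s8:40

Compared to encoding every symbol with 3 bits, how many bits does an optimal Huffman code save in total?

Fixed-length: 3 bits × 280 symbols = 840 bits.
Huffman merges:
s7(6) + s4(22) → 28
s6(23) + s2(26) → 49
28 + s1(29) → 57
s8(40) + s3(42) → 82
49 + 57 → 106
82 + s5(92) → 174
106 + 174 → 280
Huffman total = 28 + 49 + 57 + 82 + 106 + 174 + 280 = 776 bits.
Saving = 840 − 776 = 64 bits.

64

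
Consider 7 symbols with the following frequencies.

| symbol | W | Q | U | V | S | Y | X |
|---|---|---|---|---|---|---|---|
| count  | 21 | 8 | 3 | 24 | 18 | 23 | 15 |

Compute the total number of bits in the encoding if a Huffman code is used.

Greedily combine the two least-frequent nodes:
U(3) + Q(8) → 11
11 + X(15) → 26
S(18) + W(21) → 39
Y(23) + V(24) → 47
26 + 39 → 65
47 + 65 → 112
Total encoded bits = sum of merged weights = 11 + 26 + 39 + 47 + 65 + 112 = 300.

300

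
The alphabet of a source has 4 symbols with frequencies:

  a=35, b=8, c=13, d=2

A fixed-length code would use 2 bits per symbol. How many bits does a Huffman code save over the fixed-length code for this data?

Fixed-length: 2 bits × 58 symbols = 116 bits.
Huffman merges:
merge d(2) and b(8): 10
merge 10 and c(13): 23
merge 23 and a(35): 58
Huffman total = 10 + 23 + 58 = 91 bits.
Saving = 116 − 91 = 25 bits.

25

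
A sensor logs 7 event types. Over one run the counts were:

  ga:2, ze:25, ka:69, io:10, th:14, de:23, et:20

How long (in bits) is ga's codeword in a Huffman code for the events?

Build the tree from the bottom:
combine ga(2), io(10) → 12
combine 12, th(14) → 26
combine et(20), de(23) → 43
combine ze(25), 26 → 51
combine 43, 51 → 94
combine ka(69), 94 → 163
ga's leaf is at depth 5, giving a 5-bit codeword.

5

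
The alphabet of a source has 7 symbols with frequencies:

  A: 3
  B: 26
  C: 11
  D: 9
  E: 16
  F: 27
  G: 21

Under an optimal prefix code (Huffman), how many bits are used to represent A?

4

Build the tree from the bottom:
merge A(3) and D(9): 12
merge C(11) and 12: 23
merge E(16) and G(21): 37
merge 23 and B(26): 49
merge F(27) and 37: 64
merge 49 and 64: 113
A's leaf is at depth 4, giving a 4-bit codeword.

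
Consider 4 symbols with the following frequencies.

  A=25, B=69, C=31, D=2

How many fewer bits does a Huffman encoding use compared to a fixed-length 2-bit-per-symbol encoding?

42

Fixed-length: 2 bits × 127 symbols = 254 bits.
Huffman merges:
D(2) + A(25) → 27
27 + C(31) → 58
58 + B(69) → 127
Huffman total = 27 + 58 + 127 = 212 bits.
Saving = 254 − 212 = 42 bits.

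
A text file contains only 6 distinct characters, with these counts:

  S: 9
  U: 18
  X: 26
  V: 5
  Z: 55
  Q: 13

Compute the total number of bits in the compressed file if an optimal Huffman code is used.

282

Build the Huffman tree bottom-up:
merge V(5) and S(9): 14
merge Q(13) and 14: 27
merge U(18) and X(26): 44
merge 27 and 44: 71
merge Z(55) and 71: 126
Each symbol's bit-cost is frequency × depth; summing gives 282 bits (equivalently 14 + 27 + 44 + 71 + 126).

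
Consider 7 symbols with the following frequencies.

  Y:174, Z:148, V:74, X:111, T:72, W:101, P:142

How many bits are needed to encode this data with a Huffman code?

Merge the two smallest weights repeatedly:
combine T(72), V(74) → 146
combine W(101), X(111) → 212
combine P(142), 146 → 288
combine Z(148), Y(174) → 322
combine 212, 288 → 500
combine 322, 500 → 822
The encoded length is the sum of every internal node's weight: 146 + 212 + 288 + 322 + 500 + 822 = 2290 bits.

2290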